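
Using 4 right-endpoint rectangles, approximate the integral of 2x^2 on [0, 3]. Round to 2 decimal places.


Right Riemann sum uses right endpoints of each subinterval.
Interval: [0, 3], n = 4
dx = (3 - 0) / 4 = 3/4
Right endpoints: [3/4, 3/2, 9/4, 3]
f values: [9/8, 9/2, 81/8, 18]
Sum = dx * (sum of f values)
= 3/4 * 135/4
= 405/16 ≈ 25.31

25.31


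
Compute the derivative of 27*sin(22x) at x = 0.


Apply the chain rule to differentiate 27*sin(22x):
d/dx [27*sin(22x)]
= 27 * cos(22x) * d/dx(22x)
= 27 * 22 * cos(22x)
= 594 * cos(22x)
Evaluate at x = 0:
= 594 * cos(0)
= 594 * 1
= 594

594


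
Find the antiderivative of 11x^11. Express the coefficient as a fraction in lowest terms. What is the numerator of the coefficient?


Apply the power rule for integration:
integral of ax^n dx = a/(n+1) * x^(n+1) + C
integral of 11x^11 dx
= 11/12 * x^12 + C
The coefficient in lowest terms is 11/12, and its numerator is 11

11


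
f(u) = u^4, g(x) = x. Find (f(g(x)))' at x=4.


Using the chain rule: (f(g(x)))' = f'(g(x)) * g'(x)
First, find g(4):
g(4) = 1 * 4 + 0 = 4
Next, f'(u) = 4u^3
And g'(x) = 1
So f'(g(4)) * g'(4)
= 4 * 4^3 * 1
= 4 * 64 * 1
= 256

256


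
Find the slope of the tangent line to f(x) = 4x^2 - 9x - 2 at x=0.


The slope of the tangent line equals f'(x) at the point.
f(x) = 4x^2 - 9x - 2
f'(x) = 8x - 9
At x = 0:
f'(0) = 8 * 0 - 9
= 0 - 9
= -9

-9


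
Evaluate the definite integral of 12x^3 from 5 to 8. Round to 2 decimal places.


Find the antiderivative of 12x^3:
F(x) = 12/4 * x^4
Apply the Fundamental Theorem of Calculus:
F(8) - F(5)
= 12/4 * 8^4 - 12/4 * 5^4
= 12/4 * (4096 - 625)
= 12/4 * 3471
= 10413 = 10413.00

10413.00


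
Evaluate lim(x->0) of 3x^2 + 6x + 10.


Since polynomials are continuous, we use direct substitution.
lim(x->0) of 3x^2 + 6x + 10
= 3 * 0^2 + 6 * 0 + 10
= 0 + 0 + 10
= 10

10


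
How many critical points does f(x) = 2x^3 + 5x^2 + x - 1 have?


Find where f'(x) = 0:
f(x) = 2x^3 + 5x^2 + x - 1
f'(x) = 6x^2 + 10x + 1
This is a quadratic in x. Use the discriminant to count real roots.
Discriminant = (10)^2 - 4 * 6 * 1
= 100 - 24
= 76
Since discriminant > 0, f'(x) = 0 has 2 real solutions.
Number of critical points: 2

2


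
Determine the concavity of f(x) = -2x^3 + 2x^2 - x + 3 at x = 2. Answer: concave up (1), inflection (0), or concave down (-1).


Concavity is determined by the sign of f''(x).
f(x) = -2x^3 + 2x^2 - x + 3
f'(x) = -6x^2 + 4x - 1
f''(x) = -12x + 4
f''(2) = -12 * 2 + 4
= -24 + 4
= -20
Since f''(2) < 0, the function is concave down (-1)

-1


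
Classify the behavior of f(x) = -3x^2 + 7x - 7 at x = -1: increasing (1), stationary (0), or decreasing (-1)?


Compute f'(x) to determine behavior:
f'(x) = -6x + 7
f'(-1) = -6 * (-1) + 7
= 6 + 7
= 13
Since f'(-1) > 0, the function is increasing (1)

1


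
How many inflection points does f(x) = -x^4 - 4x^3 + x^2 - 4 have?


Inflection points occur where f''(x) = 0 and concavity changes.
f(x) = -x^4 - 4x^3 + x^2 - 4
f'(x) = -4x^3 - 12x^2 + 2x
f''(x) = -12x^2 - 24x + 2
This is a quadratic in x. Use the discriminant to count real roots.
Discriminant = (-24)^2 - 4 * (-12) * 2
= 576 - (-96)
= 672
Since discriminant > 0, f''(x) = 0 has 2 distinct real solutions.
A quadratic with two distinct real roots changes sign at each root, so concavity changes at both.
Number of inflection points: 2

2


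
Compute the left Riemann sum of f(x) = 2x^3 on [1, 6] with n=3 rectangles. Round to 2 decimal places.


Left Riemann sum uses left endpoints of each subinterval.
Interval: [1, 6], n = 3
dx = (6 - 1) / 3 = 5/3
Left endpoints: [1, 8/3, 13/3]
f values: [2, 1024/27, 4394/27]
Sum = dx * (sum of f values)
= 5/3 * 608/3
= 3040/9 ≈ 337.78

337.78


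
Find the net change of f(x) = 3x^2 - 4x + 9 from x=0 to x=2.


Net change = f(b) - f(a)
f(x) = 3x^2 - 4x + 9
Compute f(2):
f(2) = 3 * 2^2 - 4 * 2 + 9
= 12 - 8 + 9
= 13
Compute f(0):
f(0) = 3 * 0^2 - 4 * 0 + 9
= 0 + 0 + 9
= 9
Net change = 13 - 9 = 4

4


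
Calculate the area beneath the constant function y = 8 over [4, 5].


The area under a constant function y = 8 is a rectangle.
Width = 5 - 4 = 1
Height = 8
Area = width * height
= 1 * 8
= 8

8


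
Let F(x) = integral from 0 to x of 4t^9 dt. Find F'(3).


By the Fundamental Theorem of Calculus (Part 1):
If F(x) = integral from 0 to x of f(t) dt, then F'(x) = f(x)
Here f(t) = 4t^9
So F'(x) = 4x^9
Evaluate at x = 3:
F'(3) = 4 * 3^9
= 4 * 19683
= 78732

78732


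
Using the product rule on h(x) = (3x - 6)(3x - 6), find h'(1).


Let u(x) = 3x - 6 and v(x) = 3x - 6
u'(x) = 3
v'(x) = 3
Product rule: h'(x) = u'(x)*v(x) + u(x)*v'(x)
= 3 * (3x - 6) + (3x - 6) * 3
At x = 1:
u(1) = 3 * 1 - 6 = -3
v(1) = 3 * 1 - 6 = -3
h'(1) = 3 * (-3) + (-3) * 3
= -9 - 9
= -18

-18


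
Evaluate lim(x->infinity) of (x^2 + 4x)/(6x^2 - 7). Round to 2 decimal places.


For limits at infinity with equal-degree polynomials,
we compare leading coefficients.
Numerator leading term: x^2
Denominator leading term: 6x^2
Divide both by x^2:
lim = (1 + 4/x) / (6 - 7/x^2)
As x -> infinity, the 1/x and 1/x^2 terms vanish:
= 1/6 ≈ 0.17

0.17


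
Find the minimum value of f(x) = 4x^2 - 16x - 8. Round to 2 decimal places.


For a quadratic f(x) = ax^2 + bx + c with a > 0, the minimum is at the vertex.
Vertex x-coordinate: x = -b/(2a)
x = -(-16) / (2 * 4)
x = 16/8 = 2
Substitute back to find the minimum value:
f(2) = 4 * 2^2 - 16 * 2 - 8
= 16 - 32 - 8
= -24 = -24.00

-24.00


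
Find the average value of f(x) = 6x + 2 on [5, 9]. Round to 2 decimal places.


Average value = 1/(b-a) * integral from a to b of f(x) dx
First compute the integral of 6x + 2:
F(x) = 3x^2 + 2x
F(9) = 3 * 81 + 2 * 9 = 261
F(5) = 3 * 25 + 2 * 5 = 85
Integral = 261 - 85 = 176
Average = 176 / (9 - 5) = 176 / 4
= 44 = 44.00

44.00


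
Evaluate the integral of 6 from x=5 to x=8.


The integral of a constant k over [a, b] equals k * (b - a).
integral from 5 to 8 of 6 dx
= 6 * (8 - 5)
= 6 * 3
= 18

18


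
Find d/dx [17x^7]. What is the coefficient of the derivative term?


We apply the power rule: d/dx [ax^n] = a*n * x^(n-1)
d/dx [17x^7]
= 17 * 7 * x^(7-1)
= 119x^6
The coefficient is 119

119


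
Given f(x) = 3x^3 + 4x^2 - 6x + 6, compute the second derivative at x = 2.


First derivative:
f'(x) = 9x^2 + 8x - 6
Second derivative:
f''(x) = 18x + 8
Substitute x = 2:
f''(2) = 18 * 2 + 8
= 36 + 8
= 44

44


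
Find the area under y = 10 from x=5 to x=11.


The area under a constant function y = 10 is a rectangle.
Width = 11 - 5 = 6
Height = 10
Area = width * height
= 6 * 10
= 60

60


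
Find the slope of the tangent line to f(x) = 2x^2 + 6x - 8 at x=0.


The slope of the tangent line equals f'(x) at the point.
f(x) = 2x^2 + 6x - 8
f'(x) = 4x + 6
At x = 0:
f'(0) = 4 * 0 + 6
= 0 + 6
= 6

6


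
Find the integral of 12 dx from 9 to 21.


The integral of a constant k over [a, b] equals k * (b - a).
integral from 9 to 21 of 12 dx
= 12 * (21 - 9)
= 12 * 12
= 144

144


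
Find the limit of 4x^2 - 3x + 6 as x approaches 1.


Since polynomials are continuous, we use direct substitution.
lim(x->1) of 4x^2 - 3x + 6
= 4 * 1^2 - 3 * 1 + 6
= 4 - 3 + 6
= 7

7


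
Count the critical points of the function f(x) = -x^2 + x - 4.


Find where f'(x) = 0:
f'(x) = -2x + 1
Set f'(x) = 0:
-2x + 1 = 0
x = -1 / (-2) = 1/2
This is a linear equation in x, so there is exactly one solution.
Number of critical points: 1

1


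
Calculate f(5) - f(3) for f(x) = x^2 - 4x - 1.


Net change = f(b) - f(a)
f(x) = x^2 - 4x - 1
Compute f(5):
f(5) = 1 * 5^2 - 4 * 5 - 1
= 25 - 20 - 1
= 4
Compute f(3):
f(3) = 1 * 3^2 - 4 * 3 - 1
= 9 - 12 - 1
= -4
Net change = 4 - (-4) = 8

8


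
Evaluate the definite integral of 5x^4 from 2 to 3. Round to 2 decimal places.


Find the antiderivative of 5x^4:
F(x) = 5/5 * x^5
Apply the Fundamental Theorem of Calculus:
F(3) - F(2)
= 5/5 * 3^5 - 5/5 * 2^5
= 5/5 * (243 - 32)
= 5/5 * 211
= 211 = 211.00

211.00


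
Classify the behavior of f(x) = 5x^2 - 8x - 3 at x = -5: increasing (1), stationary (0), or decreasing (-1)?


Compute f'(x) to determine behavior:
f'(x) = 10x - 8
f'(-5) = 10 * (-5) - 8
= -50 - 8
= -58
Since f'(-5) < 0, the function is decreasing (-1)

-1


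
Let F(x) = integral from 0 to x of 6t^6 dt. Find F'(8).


By the Fundamental Theorem of Calculus (Part 1):
If F(x) = integral from 0 to x of f(t) dt, then F'(x) = f(x)
Here f(t) = 6t^6
So F'(x) = 6x^6
Evaluate at x = 8:
F'(8) = 6 * 8^6
= 6 * 262144
= 1572864

1572864


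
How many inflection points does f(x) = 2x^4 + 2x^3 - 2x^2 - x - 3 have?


Inflection points occur where f''(x) = 0 and concavity changes.
f(x) = 2x^4 + 2x^3 - 2x^2 - x - 3
f'(x) = 8x^3 + 6x^2 - 4x - 1
f''(x) = 24x^2 + 12x - 4
This is a quadratic in x. Use the discriminant to count real roots.
Discriminant = (12)^2 - 4 * 24 * (-4)
= 144 - (-384)
= 528
Since discriminant > 0, f''(x) = 0 has 2 distinct real solutions.
A quadratic with two distinct real roots changes sign at each root, so concavity changes at both.
Number of inflection points: 2

2


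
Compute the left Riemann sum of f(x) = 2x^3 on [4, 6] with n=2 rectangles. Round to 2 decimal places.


Left Riemann sum uses left endpoints of each subinterval.
Interval: [4, 6], n = 2
dx = (6 - 4) / 2 = 1
Left endpoints: [4, 5]
f values: [128, 250]
Sum = dx * (sum of f values)
= 1 * 378
= 378 = 378.00

378.00


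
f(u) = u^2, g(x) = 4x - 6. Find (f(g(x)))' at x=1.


Using the chain rule: (f(g(x)))' = f'(g(x)) * g'(x)
First, find g(1):
g(1) = 4 * 1 - 6 = -2
Next, f'(u) = 2u
And g'(x) = 4
So f'(g(1)) * g'(1)
= 2 * (-2) * 4
= -16

-16


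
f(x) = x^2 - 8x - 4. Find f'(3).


Differentiate term by term using power and sum rules:
f(x) = x^2 - 8x - 4
f'(x) = 2x - 8
Substitute x = 3:
f'(3) = 2 * 3 - 8
= 6 - 8
= -2

-2


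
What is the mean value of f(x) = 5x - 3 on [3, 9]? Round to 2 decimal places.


Average value = 1/(b-a) * integral from a to b of f(x) dx
First compute the integral of 5x - 3:
F(x) = (5/2)x^2 - 3x
F(9) = 5/2 * 81 - 3 * 9 = 351/2
F(3) = 5/2 * 9 - 3 * 3 = 27/2
Integral = 351/2 - 27/2 = 162
Average = 162 / (9 - 3) = 162 / 6
= 27 = 27.00

27.00


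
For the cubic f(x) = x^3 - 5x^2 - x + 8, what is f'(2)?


Differentiate f(x) = x^3 - 5x^2 - x + 8 term by term:
f'(x) = 3x^2 - 10x - 1
Substitute x = 2:
f'(2) = 3 * 2^2 - 10 * 2 - 1
= 12 - 20 - 1
= -9

-9


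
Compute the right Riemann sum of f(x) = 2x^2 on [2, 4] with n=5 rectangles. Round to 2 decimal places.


Right Riemann sum uses right endpoints of each subinterval.
Interval: [2, 4], n = 5
dx = (4 - 2) / 5 = 2/5
Right endpoints: [12/5, 14/5, 16/5, 18/5, 4]
f values: [288/25, 392/25, 512/25, 648/25, 32]
Sum = dx * (sum of f values)
= 2/5 * 528/5
= 1056/25 = 42.24

42.24


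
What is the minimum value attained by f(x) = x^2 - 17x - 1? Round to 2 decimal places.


For a quadratic f(x) = ax^2 + bx + c with a > 0, the minimum is at the vertex.
Vertex x-coordinate: x = -b/(2a)
x = -(-17) / (2 * 1)
x = 17/2
Substitute back to find the minimum value:
f(17/2) = 1 * (17/2)^2 - 17 * (17/2) - 1
= 289/4 - 289/2 - 1
= -293/4 = -73.25

-73.25


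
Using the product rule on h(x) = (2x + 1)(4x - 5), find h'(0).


Let u(x) = 2x + 1 and v(x) = 4x - 5
u'(x) = 2
v'(x) = 4
Product rule: h'(x) = u'(x)*v(x) + u(x)*v'(x)
= 2 * (4x - 5) + (2x + 1) * 4
At x = 0:
u(0) = 2 * 0 + 1 = 1
v(0) = 4 * 0 - 5 = -5
h'(0) = 2 * (-5) + 1 * 4
= -10 + 4
= -6

-6


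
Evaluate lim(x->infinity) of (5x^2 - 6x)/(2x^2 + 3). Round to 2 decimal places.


For limits at infinity with equal-degree polynomials,
we compare leading coefficients.
Numerator leading term: 5x^2
Denominator leading term: 2x^2
Divide both by x^2:
lim = (5 - 6/x) / (2 + 3/x^2)
As x -> infinity, the 1/x and 1/x^2 terms vanish:
= 5/2 = 2.50

2.50


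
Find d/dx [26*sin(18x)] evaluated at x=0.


Apply the chain rule to differentiate 26*sin(18x):
d/dx [26*sin(18x)]
= 26 * cos(18x) * d/dx(18x)
= 26 * 18 * cos(18x)
= 468 * cos(18x)
Evaluate at x = 0:
= 468 * cos(0)
= 468 * 1
= 468

468


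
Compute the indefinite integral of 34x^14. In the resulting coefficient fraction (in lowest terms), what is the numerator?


Apply the power rule for integration:
integral of ax^n dx = a/(n+1) * x^(n+1) + C
integral of 34x^14 dx
= 34/15 * x^15 + C
The coefficient in lowest terms is 34/15, and its numerator is 34

34


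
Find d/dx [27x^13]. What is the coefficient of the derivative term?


We apply the power rule: d/dx [ax^n] = a*n * x^(n-1)
d/dx [27x^13]
= 27 * 13 * x^(13-1)
= 351x^12
The coefficient is 351

351


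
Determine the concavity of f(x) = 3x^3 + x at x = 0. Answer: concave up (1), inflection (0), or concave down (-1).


Concavity is determined by the sign of f''(x).
f(x) = 3x^3 + x
f'(x) = 9x^2 + 1
f''(x) = 18x
f''(0) = 18 * 0 + 0
= 0 + 0
= 0
f''(0) = 0, and f''(x) is linear with nonzero slope 18, so f'' changes sign at x = 0. Hence the function is at an inflection point (0)

0


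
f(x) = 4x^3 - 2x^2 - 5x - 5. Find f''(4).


First derivative:
f'(x) = 12x^2 - 4x - 5
Second derivative:
f''(x) = 24x - 4
Substitute x = 4:
f''(4) = 24 * 4 - 4
= 96 - 4
= 92

92


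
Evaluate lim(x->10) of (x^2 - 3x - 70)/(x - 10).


Direct substitution gives 0/0, so we factor the numerator.
Factor: (x^2 - 3x - 70) = (x - 10)(x + 7)
Cancel the common factor (x - 10):
(x^2 - 3x - 70)/(x - 10) = (x + 7)
Now substitute x = 10:
= (10) - (-7) = 17

17


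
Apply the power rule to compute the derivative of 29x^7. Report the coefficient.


We apply the power rule: d/dx [ax^n] = a*n * x^(n-1)
d/dx [29x^7]
= 29 * 7 * x^(7-1)
= 203x^6
The coefficient is 203

203


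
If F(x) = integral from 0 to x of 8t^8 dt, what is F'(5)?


By the Fundamental Theorem of Calculus (Part 1):
If F(x) = integral from 0 to x of f(t) dt, then F'(x) = f(x)
Here f(t) = 8t^8
So F'(x) = 8x^8
Evaluate at x = 5:
F'(5) = 8 * 5^8
= 8 * 390625
= 3125000

3125000


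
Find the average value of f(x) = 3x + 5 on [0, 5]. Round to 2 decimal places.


Average value = 1/(b-a) * integral from a to b of f(x) dx
First compute the integral of 3x + 5:
F(x) = (3/2)x^2 + 5x
F(5) = 3/2 * 25 + 5 * 5 = 125/2
F(0) = 3/2 * 0 + 5 * 0 = 0
Integral = 125/2 - 0 = 125/2
Average = (125/2) / (5 - 0) = (125/2) / 5
= 25/2 = 12.50

12.50


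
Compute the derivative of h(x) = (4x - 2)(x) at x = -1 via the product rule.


Let u(x) = 4x - 2 and v(x) = x
u'(x) = 4
v'(x) = 1
Product rule: h'(x) = u'(x)*v(x) + u(x)*v'(x)
= 4 * (x) + (4x - 2) * 1
At x = -1:
u(-1) = 4 * (-1) - 2 = -6
v(-1) = 1 * (-1) + 0 = -1
h'(-1) = 4 * (-1) + (-6) * 1
= -4 - 6
= -10

-10


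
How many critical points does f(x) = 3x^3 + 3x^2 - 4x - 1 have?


Find where f'(x) = 0:
f(x) = 3x^3 + 3x^2 - 4x - 1
f'(x) = 9x^2 + 6x - 4
This is a quadratic in x. Use the discriminant to count real roots.
Discriminant = (6)^2 - 4 * 9 * (-4)
= 36 - (-144)
= 180
Since discriminant > 0, f'(x) = 0 has 2 real solutions.
Number of critical points: 2

2


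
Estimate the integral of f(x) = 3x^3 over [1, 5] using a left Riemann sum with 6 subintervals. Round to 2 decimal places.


Left Riemann sum uses left endpoints of each subinterval.
Interval: [1, 5], n = 6
dx = (5 - 1) / 6 = 2/3
Left endpoints: [1, 5/3, 7/3, 3, 11/3, 13/3]
f values: [3, 125/9, 343/9, 81, 1331/9, 2197/9]
Sum = dx * (sum of f values)
= 2/3 * 528
= 352 = 352.00

352.00


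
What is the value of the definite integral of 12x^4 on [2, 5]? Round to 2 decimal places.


Find the antiderivative of 12x^4:
F(x) = 12/5 * x^5
Apply the Fundamental Theorem of Calculus:
F(5) - F(2)
= 12/5 * 5^5 - 12/5 * 2^5
= 12/5 * (3125 - 32)
= 12/5 * 3093
= 37116/5 = 7423.20

7423.20


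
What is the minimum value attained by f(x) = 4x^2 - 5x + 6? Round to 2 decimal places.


For a quadratic f(x) = ax^2 + bx + c with a > 0, the minimum is at the vertex.
Vertex x-coordinate: x = -b/(2a)
x = -(-5) / (2 * 4)
x = 5/8
Substitute back to find the minimum value:
f(5/8) = 4 * (5/8)^2 - 5 * (5/8) + 6
= 25/16 - 25/8 + 6
= 71/16 ≈ 4.44

4.44


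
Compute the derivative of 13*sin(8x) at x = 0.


Apply the chain rule to differentiate 13*sin(8x):
d/dx [13*sin(8x)]
= 13 * cos(8x) * d/dx(8x)
= 13 * 8 * cos(8x)
= 104 * cos(8x)
Evaluate at x = 0:
= 104 * cos(0)
= 104 * 1
= 104

104


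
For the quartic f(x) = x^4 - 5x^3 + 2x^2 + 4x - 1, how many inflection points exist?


Inflection points occur where f''(x) = 0 and concavity changes.
f(x) = x^4 - 5x^3 + 2x^2 + 4x - 1
f'(x) = 4x^3 - 15x^2 + 4x + 4
f''(x) = 12x^2 - 30x + 4
This is a quadratic in x. Use the discriminant to count real roots.
Discriminant = (-30)^2 - 4 * 12 * 4
= 900 - 192
= 708
Since discriminant > 0, f''(x) = 0 has 2 distinct real solutions.
A quadratic with two distinct real roots changes sign at each root, so concavity changes at both.
Number of inflection points: 2

2


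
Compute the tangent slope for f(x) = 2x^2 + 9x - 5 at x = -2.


The slope of the tangent line equals f'(x) at the point.
f(x) = 2x^2 + 9x - 5
f'(x) = 4x + 9
At x = -2:
f'(-2) = 4 * (-2) + 9
= -8 + 9
= 1

1


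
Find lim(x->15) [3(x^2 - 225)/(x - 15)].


Direct substitution gives 0/0, so we factor the numerator.
Factor: 3(x^2 - 225) = 3 * (x - 15)(x + 15)
Cancel the common factor (x - 15):
3(x^2 - 225)/(x - 15) = 3 * (x + 15)
Now substitute x = 15:
= 3 * (15 + 15) = 90

90


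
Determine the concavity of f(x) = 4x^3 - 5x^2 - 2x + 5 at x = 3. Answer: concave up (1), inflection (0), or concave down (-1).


Concavity is determined by the sign of f''(x).
f(x) = 4x^3 - 5x^2 - 2x + 5
f'(x) = 12x^2 - 10x - 2
f''(x) = 24x - 10
f''(3) = 24 * 3 - 10
= 72 - 10
= 62
Since f''(3) > 0, the function is concave up (1)

1


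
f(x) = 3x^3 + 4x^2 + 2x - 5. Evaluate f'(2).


Differentiate f(x) = 3x^3 + 4x^2 + 2x - 5 term by term:
f'(x) = 9x^2 + 8x + 2
Substitute x = 2:
f'(2) = 9 * 2^2 + 8 * 2 + 2
= 36 + 16 + 2
= 54

54


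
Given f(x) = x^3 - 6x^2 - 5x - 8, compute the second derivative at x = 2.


First derivative:
f'(x) = 3x^2 - 12x - 5
Second derivative:
f''(x) = 6x - 12
Substitute x = 2:
f''(2) = 6 * 2 - 12
= 12 - 12
= 0

0


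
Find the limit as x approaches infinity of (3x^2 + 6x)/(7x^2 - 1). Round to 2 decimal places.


For limits at infinity with equal-degree polynomials,
we compare leading coefficients.
Numerator leading term: 3x^2
Denominator leading term: 7x^2
Divide both by x^2:
lim = (3 + 6/x) / (7 - 1/x^2)
As x -> infinity, the 1/x and 1/x^2 terms vanish:
= 3/7 ≈ 0.43

0.43


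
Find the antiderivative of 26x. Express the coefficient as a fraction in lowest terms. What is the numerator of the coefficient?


Apply the power rule for integration:
integral of ax^n dx = a/(n+1) * x^(n+1) + C
integral of 26x dx
= 26/2 * x^2 + C
= 13 * x^2 + C
The coefficient in lowest terms is 13 = 13/1, so its numerator is 13

13


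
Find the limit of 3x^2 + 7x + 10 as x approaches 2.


Since polynomials are continuous, we use direct substitution.
lim(x->2) of 3x^2 + 7x + 10
= 3 * 2^2 + 7 * 2 + 10
= 12 + 14 + 10
= 36

36


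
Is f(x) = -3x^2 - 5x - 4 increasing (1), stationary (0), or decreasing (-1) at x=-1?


Compute f'(x) to determine behavior:
f'(x) = -6x - 5
f'(-1) = -6 * (-1) - 5
= 6 - 5
= 1
Since f'(-1) > 0, the function is increasing (1)

1


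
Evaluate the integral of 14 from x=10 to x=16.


The integral of a constant k over [a, b] equals k * (b - a).
integral from 10 to 16 of 14 dx
= 14 * (16 - 10)
= 14 * 6
= 84

84


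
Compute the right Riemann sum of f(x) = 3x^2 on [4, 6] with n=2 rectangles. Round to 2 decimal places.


Right Riemann sum uses right endpoints of each subinterval.
Interval: [4, 6], n = 2
dx = (6 - 4) / 2 = 1
Right endpoints: [5, 6]
f values: [75, 108]
Sum = dx * (sum of f values)
= 1 * 183
= 183 = 183.00

183.00


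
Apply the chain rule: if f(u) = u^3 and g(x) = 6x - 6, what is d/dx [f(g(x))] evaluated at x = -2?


Using the chain rule: (f(g(x)))' = f'(g(x)) * g'(x)
First, find g(-2):
g(-2) = 6 * (-2) - 6 = -18
Next, f'(u) = 3u^2
And g'(x) = 6
So f'(g(-2)) * g'(-2)
= 3 * (-18)^2 * 6
= 3 * 324 * 6
= 5832

5832


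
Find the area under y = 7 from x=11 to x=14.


The area under a constant function y = 7 is a rectangle.
Width = 14 - 11 = 3
Height = 7
Area = width * height
= 3 * 7
= 21

21


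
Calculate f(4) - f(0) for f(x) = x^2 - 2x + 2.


Net change = f(b) - f(a)
f(x) = x^2 - 2x + 2
Compute f(4):
f(4) = 1 * 4^2 - 2 * 4 + 2
= 16 - 8 + 2
= 10
Compute f(0):
f(0) = 1 * 0^2 - 2 * 0 + 2
= 0 + 0 + 2
= 2
Net change = 10 - 2 = 8

8


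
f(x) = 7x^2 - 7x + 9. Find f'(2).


Differentiate term by term using power and sum rules:
f(x) = 7x^2 - 7x + 9
f'(x) = 14x - 7
Substitute x = 2:
f'(2) = 14 * 2 - 7
= 28 - 7
= 21

21


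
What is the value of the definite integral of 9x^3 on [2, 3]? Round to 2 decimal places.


Find the antiderivative of 9x^3:
F(x) = 9/4 * x^4
Apply the Fundamental Theorem of Calculus:
F(3) - F(2)
= 9/4 * 3^4 - 9/4 * 2^4
= 9/4 * (81 - 16)
= 9/4 * 65
= 585/4 = 146.25

146.25


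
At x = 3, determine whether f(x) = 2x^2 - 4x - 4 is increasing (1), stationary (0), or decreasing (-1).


Compute f'(x) to determine behavior:
f'(x) = 4x - 4
f'(3) = 4 * 3 - 4
= 12 - 4
= 8
Since f'(3) > 0, the function is increasing (1)

1


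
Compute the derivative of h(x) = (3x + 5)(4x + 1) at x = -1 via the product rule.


Let u(x) = 3x + 5 and v(x) = 4x + 1
u'(x) = 3
v'(x) = 4
Product rule: h'(x) = u'(x)*v(x) + u(x)*v'(x)
= 3 * (4x + 1) + (3x + 5) * 4
At x = -1:
u(-1) = 3 * (-1) + 5 = 2
v(-1) = 4 * (-1) + 1 = -3
h'(-1) = 3 * (-3) + 2 * 4
= -9 + 8
= -1

-1


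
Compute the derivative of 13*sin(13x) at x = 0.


Apply the chain rule to differentiate 13*sin(13x):
d/dx [13*sin(13x)]
= 13 * cos(13x) * d/dx(13x)
= 13 * 13 * cos(13x)
= 169 * cos(13x)
Evaluate at x = 0:
= 169 * cos(0)
= 169 * 1
= 169

169


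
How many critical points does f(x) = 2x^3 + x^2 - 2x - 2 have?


Find where f'(x) = 0:
f(x) = 2x^3 + x^2 - 2x - 2
f'(x) = 6x^2 + 2x - 2
This is a quadratic in x. Use the discriminant to count real roots.
Discriminant = (2)^2 - 4 * 6 * (-2)
= 4 - (-48)
= 52
Since discriminant > 0, f'(x) = 0 has 2 real solutions.
Number of critical points: 2

2


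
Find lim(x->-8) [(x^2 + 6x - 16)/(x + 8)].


Direct substitution gives 0/0, so we factor the numerator.
Factor: (x^2 + 6x - 16) = (x + 8)(x - 2)
Cancel the common factor (x + 8):
(x^2 + 6x - 16)/(x + 8) = (x - 2)
Now substitute x = -8:
= (-8) - (2) = -10

-10


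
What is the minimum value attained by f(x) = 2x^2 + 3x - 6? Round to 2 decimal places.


For a quadratic f(x) = ax^2 + bx + c with a > 0, the minimum is at the vertex.
Vertex x-coordinate: x = -b/(2a)
x = -(3) / (2 * 2)
x = -3/4
Substitute back to find the minimum value:
f(-3/4) = 2 * (-3/4)^2 + 3 * (-3/4) - 6
= 9/8 - 9/4 - 6
= -57/8 ≈ -7.13

-7.13


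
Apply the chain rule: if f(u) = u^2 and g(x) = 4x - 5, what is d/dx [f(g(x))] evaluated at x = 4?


Using the chain rule: (f(g(x)))' = f'(g(x)) * g'(x)
First, find g(4):
g(4) = 4 * 4 - 5 = 11
Next, f'(u) = 2u
And g'(x) = 4
So f'(g(4)) * g'(4)
= 2 * 11 * 4
= 88

88


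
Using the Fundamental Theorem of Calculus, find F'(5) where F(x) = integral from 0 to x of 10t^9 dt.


By the Fundamental Theorem of Calculus (Part 1):
If F(x) = integral from 0 to x of f(t) dt, then F'(x) = f(x)
Here f(t) = 10t^9
So F'(x) = 10x^9
Evaluate at x = 5:
F'(5) = 10 * 5^9
= 10 * 1953125
= 19531250

19531250


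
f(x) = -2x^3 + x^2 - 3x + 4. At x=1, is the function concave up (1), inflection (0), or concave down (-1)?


Concavity is determined by the sign of f''(x).
f(x) = -2x^3 + x^2 - 3x + 4
f'(x) = -6x^2 + 2x - 3
f''(x) = -12x + 2
f''(1) = -12 * 1 + 2
= -12 + 2
= -10
Since f''(1) < 0, the function is concave down (-1)

-1


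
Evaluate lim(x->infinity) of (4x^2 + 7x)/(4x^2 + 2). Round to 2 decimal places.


For limits at infinity with equal-degree polynomials,
we compare leading coefficients.
Numerator leading term: 4x^2
Denominator leading term: 4x^2
Divide both by x^2:
lim = (4 + 7/x) / (4 + 2/x^2)
As x -> infinity, the 1/x and 1/x^2 terms vanish:
= 4/4 = 1 = 1.00

1.00


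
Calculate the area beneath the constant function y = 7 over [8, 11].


The area under a constant function y = 7 is a rectangle.
Width = 11 - 8 = 3
Height = 7
Area = width * height
= 3 * 7
= 21

21


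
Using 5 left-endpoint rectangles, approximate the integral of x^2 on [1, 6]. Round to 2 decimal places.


Left Riemann sum uses left endpoints of each subinterval.
Interval: [1, 6], n = 5
dx = (6 - 1) / 5 = 1
Left endpoints: [1, 2, 3, 4, 5]
f values: [1, 4, 9, 16, 25]
Sum = dx * (sum of f values)
= 1 * 55
= 55 = 55.00

55.00


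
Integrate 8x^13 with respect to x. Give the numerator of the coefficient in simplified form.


Apply the power rule for integration:
integral of ax^n dx = a/(n+1) * x^(n+1) + C
integral of 8x^13 dx
= 8/14 * x^14 + C
= 4/7 * x^14 + C
The coefficient in lowest terms is 4/7, and its numerator is 4

4


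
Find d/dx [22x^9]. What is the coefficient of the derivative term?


We apply the power rule: d/dx [ax^n] = a*n * x^(n-1)
d/dx [22x^9]
= 22 * 9 * x^(9-1)
= 198x^8
The coefficient is 198

198


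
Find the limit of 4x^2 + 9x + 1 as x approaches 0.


Since polynomials are continuous, we use direct substitution.
lim(x->0) of 4x^2 + 9x + 1
= 4 * 0^2 + 9 * 0 + 1
= 0 + 0 + 1
= 1

1


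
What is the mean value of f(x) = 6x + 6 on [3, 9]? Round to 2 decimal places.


Average value = 1/(b-a) * integral from a to b of f(x) dx
First compute the integral of 6x + 6:
F(x) = 3x^2 + 6x
F(9) = 3 * 81 + 6 * 9 = 297
F(3) = 3 * 9 + 6 * 3 = 45
Integral = 297 - 45 = 252
Average = 252 / (9 - 3) = 252 / 6
= 42 = 42.00

42.00


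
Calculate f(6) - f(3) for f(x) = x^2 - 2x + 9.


Net change = f(b) - f(a)
f(x) = x^2 - 2x + 9
Compute f(6):
f(6) = 1 * 6^2 - 2 * 6 + 9
= 36 - 12 + 9
= 33
Compute f(3):
f(3) = 1 * 3^2 - 2 * 3 + 9
= 9 - 6 + 9
= 12
Net change = 33 - 12 = 21

21


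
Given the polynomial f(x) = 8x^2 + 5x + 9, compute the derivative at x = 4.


Differentiate term by term using power and sum rules:
f(x) = 8x^2 + 5x + 9
f'(x) = 16x + 5
Substitute x = 4:
f'(4) = 16 * 4 + 5
= 64 + 5
= 69

69


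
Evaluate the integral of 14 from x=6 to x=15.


The integral of a constant k over [a, b] equals k * (b - a).
integral from 6 to 15 of 14 dx
= 14 * (15 - 6)
= 14 * 9
= 126

126


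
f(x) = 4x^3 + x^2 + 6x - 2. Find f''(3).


First derivative:
f'(x) = 12x^2 + 2x + 6
Second derivative:
f''(x) = 24x + 2
Substitute x = 3:
f''(3) = 24 * 3 + 2
= 72 + 2
= 74

74


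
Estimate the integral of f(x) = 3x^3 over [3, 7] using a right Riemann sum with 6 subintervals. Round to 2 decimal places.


Right Riemann sum uses right endpoints of each subinterval.
Interval: [3, 7], n = 6
dx = (7 - 3) / 6 = 2/3
Right endpoints: [11/3, 13/3, 5, 17/3, 19/3, 7]
f values: [1331/9, 2197/9, 375, 4913/9, 6859/9, 1029]
Sum = dx * (sum of f values)
= 2/3 * 3104
= 6208/3 ≈ 2069.33

2069.33


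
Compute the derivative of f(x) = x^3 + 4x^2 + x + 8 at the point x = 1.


Differentiate f(x) = x^3 + 4x^2 + x + 8 term by term:
f'(x) = 3x^2 + 8x + 1
Substitute x = 1:
f'(1) = 3 * 1^2 + 8 * 1 + 1
= 3 + 8 + 1
= 12

12


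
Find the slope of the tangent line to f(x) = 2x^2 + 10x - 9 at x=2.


The slope of the tangent line equals f'(x) at the point.
f(x) = 2x^2 + 10x - 9
f'(x) = 4x + 10
At x = 2:
f'(2) = 4 * 2 + 10
= 8 + 10
= 18

18


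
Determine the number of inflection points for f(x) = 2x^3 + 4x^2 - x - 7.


Inflection points occur where f''(x) = 0 and concavity changes.
f(x) = 2x^3 + 4x^2 - x - 7
f'(x) = 6x^2 + 8x - 1
f''(x) = 12x + 8
Set f''(x) = 0:
12x + 8 = 0
x = -8 / 12 = -2/3
Since f''(x) is linear (degree 1), it changes sign at this point.
Therefore there is exactly 1 inflection point.

1


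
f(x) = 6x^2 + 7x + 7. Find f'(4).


Differentiate term by term using power and sum rules:
f(x) = 6x^2 + 7x + 7
f'(x) = 12x + 7
Substitute x = 4:
f'(4) = 12 * 4 + 7
= 48 + 7
= 55

55


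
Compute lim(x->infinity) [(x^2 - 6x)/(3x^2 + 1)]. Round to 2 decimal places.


For limits at infinity with equal-degree polynomials,
we compare leading coefficients.
Numerator leading term: x^2
Denominator leading term: 3x^2
Divide both by x^2:
lim = (1 - 6/x) / (3 + 1/x^2)
As x -> infinity, the 1/x and 1/x^2 terms vanish:
= 1/3 ≈ 0.33

0.33


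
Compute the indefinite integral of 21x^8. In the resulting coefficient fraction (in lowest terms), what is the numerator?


Apply the power rule for integration:
integral of ax^n dx = a/(n+1) * x^(n+1) + C
integral of 21x^8 dx
= 21/9 * x^9 + C
= 7/3 * x^9 + C
The coefficient in lowest terms is 7/3, and its numerator is 7

7


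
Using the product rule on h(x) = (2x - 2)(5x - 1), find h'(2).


Let u(x) = 2x - 2 and v(x) = 5x - 1
u'(x) = 2
v'(x) = 5
Product rule: h'(x) = u'(x)*v(x) + u(x)*v'(x)
= 2 * (5x - 1) + (2x - 2) * 5
At x = 2:
u(2) = 2 * 2 - 2 = 2
v(2) = 5 * 2 - 1 = 9
h'(2) = 2 * 9 + 2 * 5
= 18 + 10
= 28

28


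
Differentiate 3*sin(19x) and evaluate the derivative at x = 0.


Apply the chain rule to differentiate 3*sin(19x):
d/dx [3*sin(19x)]
= 3 * cos(19x) * d/dx(19x)
= 3 * 19 * cos(19x)
= 57 * cos(19x)
Evaluate at x = 0:
= 57 * cos(0)
= 57 * 1
= 57

57


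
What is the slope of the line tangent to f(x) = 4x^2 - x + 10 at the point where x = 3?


The slope of the tangent line equals f'(x) at the point.
f(x) = 4x^2 - x + 10
f'(x) = 8x - 1
At x = 3:
f'(3) = 8 * 3 - 1
= 24 - 1
= 23

23


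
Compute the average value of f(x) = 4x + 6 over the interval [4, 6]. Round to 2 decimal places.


Average value = 1/(b-a) * integral from a to b of f(x) dx
First compute the integral of 4x + 6:
F(x) = 2x^2 + 6x
F(6) = 2 * 36 + 6 * 6 = 108
F(4) = 2 * 16 + 6 * 4 = 56
Integral = 108 - 56 = 52
Average = 52 / (6 - 4) = 52 / 2
= 26 = 26.00

26.00


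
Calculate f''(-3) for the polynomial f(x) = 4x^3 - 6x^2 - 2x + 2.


First derivative:
f'(x) = 12x^2 - 12x - 2
Second derivative:
f''(x) = 24x - 12
Substitute x = -3:
f''(-3) = 24 * (-3) - 12
= -72 - 12
= -84

-84


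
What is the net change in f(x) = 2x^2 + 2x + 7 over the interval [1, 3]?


Net change = f(b) - f(a)
f(x) = 2x^2 + 2x + 7
Compute f(3):
f(3) = 2 * 3^2 + 2 * 3 + 7
= 18 + 6 + 7
= 31
Compute f(1):
f(1) = 2 * 1^2 + 2 * 1 + 7
= 2 + 2 + 7
= 11
Net change = 31 - 11 = 20

20


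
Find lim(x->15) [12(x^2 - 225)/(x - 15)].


Direct substitution gives 0/0, so we factor the numerator.
Factor: 12(x^2 - 225) = 12 * (x - 15)(x + 15)
Cancel the common factor (x - 15):
12(x^2 - 225)/(x - 15) = 12 * (x + 15)
Now substitute x = 15:
= 12 * (15 + 15) = 360

360


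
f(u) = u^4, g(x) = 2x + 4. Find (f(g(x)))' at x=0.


Using the chain rule: (f(g(x)))' = f'(g(x)) * g'(x)
First, find g(0):
g(0) = 2 * 0 + 4 = 4
Next, f'(u) = 4u^3
And g'(x) = 2
So f'(g(0)) * g'(0)
= 4 * 4^3 * 2
= 4 * 64 * 2
= 512

512


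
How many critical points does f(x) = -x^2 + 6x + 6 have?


Find where f'(x) = 0:
f'(x) = -2x + 6
Set f'(x) = 0:
-2x + 6 = 0
x = -6 / (-2) = 3
This is a linear equation in x, so there is exactly one solution.
Number of critical points: 1

1


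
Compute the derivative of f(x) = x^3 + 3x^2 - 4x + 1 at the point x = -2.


Differentiate f(x) = x^3 + 3x^2 - 4x + 1 term by term:
f'(x) = 3x^2 + 6x - 4
Substitute x = -2:
f'(-2) = 3 * (-2)^2 + 6 * (-2) - 4
= 12 - 12 - 4
= -4

-4


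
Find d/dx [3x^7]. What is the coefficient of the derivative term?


We apply the power rule: d/dx [ax^n] = a*n * x^(n-1)
d/dx [3x^7]
= 3 * 7 * x^(7-1)
= 21x^6
The coefficient is 21

21


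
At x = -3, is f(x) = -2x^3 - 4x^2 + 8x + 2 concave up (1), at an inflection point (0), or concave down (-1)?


Concavity is determined by the sign of f''(x).
f(x) = -2x^3 - 4x^2 + 8x + 2
f'(x) = -6x^2 - 8x + 8
f''(x) = -12x - 8
f''(-3) = -12 * (-3) - 8
= 36 - 8
= 28
Since f''(-3) > 0, the function is concave up (1)

1


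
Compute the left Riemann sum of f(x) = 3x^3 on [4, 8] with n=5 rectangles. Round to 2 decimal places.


Left Riemann sum uses left endpoints of each subinterval.
Interval: [4, 8], n = 5
dx = (8 - 4) / 5 = 4/5
Left endpoints: [4, 24/5, 28/5, 32/5, 36/5]
f values: [192, 41472/125, 65856/125, 98304/125, 139968/125]
Sum = dx * (sum of f values)
= 4/5 * 14784/5
= 59136/25 = 2365.44

2365.44


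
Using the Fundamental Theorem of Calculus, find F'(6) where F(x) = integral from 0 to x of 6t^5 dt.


By the Fundamental Theorem of Calculus (Part 1):
If F(x) = integral from 0 to x of f(t) dt, then F'(x) = f(x)
Here f(t) = 6t^5
So F'(x) = 6x^5
Evaluate at x = 6:
F'(6) = 6 * 6^5
= 6 * 7776
= 46656

46656


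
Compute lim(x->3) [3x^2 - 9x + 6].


Since polynomials are continuous, we use direct substitution.
lim(x->3) of 3x^2 - 9x + 6
= 3 * 3^2 - 9 * 3 + 6
= 27 - 27 + 6
= 6

6


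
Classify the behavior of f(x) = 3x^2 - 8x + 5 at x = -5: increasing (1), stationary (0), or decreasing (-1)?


Compute f'(x) to determine behavior:
f'(x) = 6x - 8
f'(-5) = 6 * (-5) - 8
= -30 - 8
= -38
Since f'(-5) < 0, the function is decreasing (-1)

-1


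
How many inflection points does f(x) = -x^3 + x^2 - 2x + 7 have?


Inflection points occur where f''(x) = 0 and concavity changes.
f(x) = -x^3 + x^2 - 2x + 7
f'(x) = -3x^2 + 2x - 2
f''(x) = -6x + 2
Set f''(x) = 0:
-6x + 2 = 0
x = -2 / (-6) = 1/3
Since f''(x) is linear (degree 1), it changes sign at this point.
Therefore there is exactly 1 inflection point.

1


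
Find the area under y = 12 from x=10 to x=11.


The area under a constant function y = 12 is a rectangle.
Width = 11 - 10 = 1
Height = 12
Area = width * height
= 1 * 12
= 12

12


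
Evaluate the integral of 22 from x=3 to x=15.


The integral of a constant k over [a, b] equals k * (b - a).
integral from 3 to 15 of 22 dx
= 22 * (15 - 3)
= 22 * 12
= 264

264


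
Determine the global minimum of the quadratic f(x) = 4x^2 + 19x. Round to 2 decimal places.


For a quadratic f(x) = ax^2 + bx + c with a > 0, the minimum is at the vertex.
Vertex x-coordinate: x = -b/(2a)
x = -(19) / (2 * 4)
x = -19/8
Substitute back to find the minimum value:
f(-19/8) = 4 * (-19/8)^2 + 19 * (-19/8) + 0
= 361/16 - 361/8 + 0
= -361/16 ≈ -22.56

-22.56


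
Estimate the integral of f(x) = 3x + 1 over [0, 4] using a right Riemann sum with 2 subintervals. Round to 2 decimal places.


Right Riemann sum uses right endpoints of each subinterval.
Interval: [0, 4], n = 2
dx = (4 - 0) / 2 = 2
Right endpoints: [2, 4]
f values: [7, 13]
Sum = dx * (sum of f values)
= 2 * 20
= 40 = 40.00

40.00


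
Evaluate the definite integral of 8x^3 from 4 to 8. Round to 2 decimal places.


Find the antiderivative of 8x^3:
F(x) = 8/4 * x^4
Apply the Fundamental Theorem of Calculus:
F(8) - F(4)
= 8/4 * 8^4 - 8/4 * 4^4
= 8/4 * (4096 - 256)
= 8/4 * 3840
= 7680 = 7680.00

7680.00


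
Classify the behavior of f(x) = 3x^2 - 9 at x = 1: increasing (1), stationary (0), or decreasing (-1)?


Compute f'(x) to determine behavior:
f'(x) = 6x
f'(1) = 6 * 1 + 0
= 6 + 0
= 6
Since f'(1) > 0, the function is increasing (1)

1


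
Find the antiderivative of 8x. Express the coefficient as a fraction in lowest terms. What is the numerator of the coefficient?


Apply the power rule for integration:
integral of ax^n dx = a/(n+1) * x^(n+1) + C
integral of 8x dx
= 8/2 * x^2 + C
= 4 * x^2 + C
The coefficient in lowest terms is 4 = 4/1, so its numerator is 4

4


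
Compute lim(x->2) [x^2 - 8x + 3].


Since polynomials are continuous, we use direct substitution.
lim(x->2) of x^2 - 8x + 3
= 1 * 2^2 - 8 * 2 + 3
= 4 - 16 + 3
= -9

-9


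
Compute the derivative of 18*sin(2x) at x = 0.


Apply the chain rule to differentiate 18*sin(2x):
d/dx [18*sin(2x)]
= 18 * cos(2x) * d/dx(2x)
= 18 * 2 * cos(2x)
= 36 * cos(2x)
Evaluate at x = 0:
= 36 * cos(0)
= 36 * 1
= 36

36


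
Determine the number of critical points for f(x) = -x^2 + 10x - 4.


Find where f'(x) = 0:
f'(x) = -2x + 10
Set f'(x) = 0:
-2x + 10 = 0
x = -10 / (-2) = 5
This is a linear equation in x, so there is exactly one solution.
Number of critical points: 1

1


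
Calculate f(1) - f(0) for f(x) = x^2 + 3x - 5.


Net change = f(b) - f(a)
f(x) = x^2 + 3x - 5
Compute f(1):
f(1) = 1 * 1^2 + 3 * 1 - 5
= 1 + 3 - 5
= -1
Compute f(0):
f(0) = 1 * 0^2 + 3 * 0 - 5
= 0 + 0 - 5
= -5
Net change = -1 - (-5) = 4

4


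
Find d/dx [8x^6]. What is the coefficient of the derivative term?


We apply the power rule: d/dx [ax^n] = a*n * x^(n-1)
d/dx [8x^6]
= 8 * 6 * x^(6-1)
= 48x^5
The coefficient is 48

48


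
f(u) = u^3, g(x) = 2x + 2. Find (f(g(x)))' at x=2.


Using the chain rule: (f(g(x)))' = f'(g(x)) * g'(x)
First, find g(2):
g(2) = 2 * 2 + 2 = 6
Next, f'(u) = 3u^2
And g'(x) = 2
So f'(g(2)) * g'(2)
= 3 * 6^2 * 2
= 3 * 36 * 2
= 216

216


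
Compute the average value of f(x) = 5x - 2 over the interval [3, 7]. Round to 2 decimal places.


Average value = 1/(b-a) * integral from a to b of f(x) dx
First compute the integral of 5x - 2:
F(x) = (5/2)x^2 - 2x
F(7) = 5/2 * 49 - 2 * 7 = 217/2
F(3) = 5/2 * 9 - 2 * 3 = 33/2
Integral = 217/2 - 33/2 = 92
Average = 92 / (7 - 3) = 92 / 4
= 23 = 23.00

23.00


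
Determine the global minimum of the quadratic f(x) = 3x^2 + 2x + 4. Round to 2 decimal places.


For a quadratic f(x) = ax^2 + bx + c with a > 0, the minimum is at the vertex.
Vertex x-coordinate: x = -b/(2a)
x = -(2) / (2 * 3)
x = -2/6 = -1/3
Substitute back to find the minimum value:
f(-1/3) = 3 * (-1/3)^2 + 2 * (-1/3) + 4
= 1/3 - 2/3 + 4
= 11/3 ≈ 3.67

3.67


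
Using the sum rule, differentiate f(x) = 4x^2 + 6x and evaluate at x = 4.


Differentiate term by term using power and sum rules:
f(x) = 4x^2 + 6x
f'(x) = 8x + 6
Substitute x = 4:
f'(4) = 8 * 4 + 6
= 32 + 6
= 38

38


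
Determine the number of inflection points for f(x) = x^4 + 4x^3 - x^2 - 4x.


Inflection points occur where f''(x) = 0 and concavity changes.
f(x) = x^4 + 4x^3 - x^2 - 4x
f'(x) = 4x^3 + 12x^2 - 2x - 4
f''(x) = 12x^2 + 24x - 2
This is a quadratic in x. Use the discriminant to count real roots.
Discriminant = (24)^2 - 4 * 12 * (-2)
= 576 - (-96)
= 672
Since discriminant > 0, f''(x) = 0 has 2 distinct real solutions.
A quadratic with two distinct real roots changes sign at each root, so concavity changes at both.
Number of inflection points: 2

2


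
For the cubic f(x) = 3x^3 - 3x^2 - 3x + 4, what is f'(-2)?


Differentiate f(x) = 3x^3 - 3x^2 - 3x + 4 term by term:
f'(x) = 9x^2 - 6x - 3
Substitute x = -2:
f'(-2) = 9 * (-2)^2 - 6 * (-2) - 3
= 36 + 12 - 3
= 45

45


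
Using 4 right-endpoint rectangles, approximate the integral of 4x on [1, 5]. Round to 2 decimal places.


Right Riemann sum uses right endpoints of each subinterval.
Interval: [1, 5], n = 4
dx = (5 - 1) / 4 = 1
Right endpoints: [2, 3, 4, 5]
f values: [8, 12, 16, 20]
Sum = dx * (sum of f values)
= 1 * 56
= 56 = 56.00

56.00


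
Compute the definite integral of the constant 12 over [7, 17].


The integral of a constant k over [a, b] equals k * (b - a).
integral from 7 to 17 of 12 dx
= 12 * (17 - 7)
= 12 * 10
= 120

120


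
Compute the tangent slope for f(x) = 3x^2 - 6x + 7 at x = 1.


The slope of the tangent line equals f'(x) at the point.
f(x) = 3x^2 - 6x + 7
f'(x) = 6x - 6
At x = 1:
f'(1) = 6 * 1 - 6
= 6 - 6
= 0

0


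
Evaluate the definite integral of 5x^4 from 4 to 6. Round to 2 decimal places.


Find the antiderivative of 5x^4:
F(x) = 5/5 * x^5
Apply the Fundamental Theorem of Calculus:
F(6) - F(4)
= 5/5 * 6^5 - 5/5 * 4^5
= 5/5 * (7776 - 1024)
= 5/5 * 6752
= 6752 = 6752.00

6752.00


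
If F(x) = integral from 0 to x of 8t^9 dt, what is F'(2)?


By the Fundamental Theorem of Calculus (Part 1):
If F(x) = integral from 0 to x of f(t) dt, then F'(x) = f(x)
Here f(t) = 8t^9
So F'(x) = 8x^9
Evaluate at x = 2:
F'(2) = 8 * 2^9
= 8 * 512
= 4096

4096


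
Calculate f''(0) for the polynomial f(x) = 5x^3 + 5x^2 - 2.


First derivative:
f'(x) = 15x^2 + 10x
Second derivative:
f''(x) = 30x + 10
Substitute x = 0:
f''(0) = 30 * 0 + 10
= 0 + 10
= 10

10
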